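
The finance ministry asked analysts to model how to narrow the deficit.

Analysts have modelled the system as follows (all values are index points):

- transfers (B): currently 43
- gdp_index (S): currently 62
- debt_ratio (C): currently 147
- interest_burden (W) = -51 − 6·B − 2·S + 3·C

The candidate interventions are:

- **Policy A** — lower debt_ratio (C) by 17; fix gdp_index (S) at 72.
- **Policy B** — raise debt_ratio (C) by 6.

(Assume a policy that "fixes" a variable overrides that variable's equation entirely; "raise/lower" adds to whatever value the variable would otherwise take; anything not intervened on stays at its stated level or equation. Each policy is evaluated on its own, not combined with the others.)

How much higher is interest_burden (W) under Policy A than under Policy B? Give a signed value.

Policy A (C − 17, S := 72):
  B = 43
  S = 72
  C = 147 − 17 = 130
  W = -51 − 6·43 − 2·72 + 3·130 = -63
Policy B (C + 6):
  B = 43
  S = 62
  C = 147 + 6 = 153
  W = -51 − 6·43 − 2·62 + 3·153 = 26
W: -63 − 26 = -89

-89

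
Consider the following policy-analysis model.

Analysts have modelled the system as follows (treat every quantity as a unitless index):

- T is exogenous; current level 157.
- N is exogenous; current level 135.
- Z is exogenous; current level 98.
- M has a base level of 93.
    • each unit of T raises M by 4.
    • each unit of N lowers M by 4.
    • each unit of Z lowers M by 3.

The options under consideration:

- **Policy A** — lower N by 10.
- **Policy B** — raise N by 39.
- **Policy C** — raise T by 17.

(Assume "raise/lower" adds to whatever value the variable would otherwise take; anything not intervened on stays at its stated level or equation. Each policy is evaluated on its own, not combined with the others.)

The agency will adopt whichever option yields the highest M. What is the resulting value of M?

Policy A (N − 10):
  T = 157
  N = 135 − 10 = 125
  Z = 98
  M = 93 + 4·157 − 4·125 − 3·98 = -73
Policy B (N + 39):
  T = 157
  N = 135 + 39 = 174
  Z = 98
  M = 93 + 4·157 − 4·174 − 3·98 = -269
Policy C (T + 17):
  T = 157 + 17 = 174
  N = 135
  Z = 98
  M = 93 + 4·174 − 4·135 − 3·98 = -45
Comparing — Policy A: M=-73, Policy B: M=-269, Policy C: M=-45. Highest is -45 (Policy C).

-45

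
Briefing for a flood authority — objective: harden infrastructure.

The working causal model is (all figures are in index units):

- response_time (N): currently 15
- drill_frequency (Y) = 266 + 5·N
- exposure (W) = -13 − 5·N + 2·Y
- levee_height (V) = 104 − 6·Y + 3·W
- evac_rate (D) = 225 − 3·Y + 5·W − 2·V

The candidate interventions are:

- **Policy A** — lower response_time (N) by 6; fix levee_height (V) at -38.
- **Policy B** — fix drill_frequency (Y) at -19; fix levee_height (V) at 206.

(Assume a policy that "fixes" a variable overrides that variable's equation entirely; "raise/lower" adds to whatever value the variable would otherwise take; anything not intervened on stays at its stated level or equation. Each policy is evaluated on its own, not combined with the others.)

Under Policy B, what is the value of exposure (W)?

-126

Policy B (Y := -19, V := 206):
  N = 15
  Y = -19
  W = -13 − 5·15 + 2·(-19) = -126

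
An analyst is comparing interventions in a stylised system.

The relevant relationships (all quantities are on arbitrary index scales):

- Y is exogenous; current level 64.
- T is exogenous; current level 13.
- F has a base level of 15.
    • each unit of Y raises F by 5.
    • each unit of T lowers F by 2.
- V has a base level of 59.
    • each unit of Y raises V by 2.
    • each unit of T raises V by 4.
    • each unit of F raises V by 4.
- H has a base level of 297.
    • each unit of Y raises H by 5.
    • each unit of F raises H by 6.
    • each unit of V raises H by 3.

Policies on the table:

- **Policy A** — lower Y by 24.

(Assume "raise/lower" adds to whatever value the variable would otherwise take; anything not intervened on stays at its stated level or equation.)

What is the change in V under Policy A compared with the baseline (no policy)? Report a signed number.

Baseline:
  Y = 64
  T = 13
  F = 15 + 5·64 − 2·13 = 309
  V = 59 + 2·64 + 4·13 + 4·309 = 1475
Policy A (Y − 24):
  Y = 64 − 24 = 40
  T = 13
  F = 15 + 5·40 − 2·13 = 189
  V = 59 + 2·40 + 4·13 + 4·189 = 947
Change in V: 947 − 1475 = -528

-528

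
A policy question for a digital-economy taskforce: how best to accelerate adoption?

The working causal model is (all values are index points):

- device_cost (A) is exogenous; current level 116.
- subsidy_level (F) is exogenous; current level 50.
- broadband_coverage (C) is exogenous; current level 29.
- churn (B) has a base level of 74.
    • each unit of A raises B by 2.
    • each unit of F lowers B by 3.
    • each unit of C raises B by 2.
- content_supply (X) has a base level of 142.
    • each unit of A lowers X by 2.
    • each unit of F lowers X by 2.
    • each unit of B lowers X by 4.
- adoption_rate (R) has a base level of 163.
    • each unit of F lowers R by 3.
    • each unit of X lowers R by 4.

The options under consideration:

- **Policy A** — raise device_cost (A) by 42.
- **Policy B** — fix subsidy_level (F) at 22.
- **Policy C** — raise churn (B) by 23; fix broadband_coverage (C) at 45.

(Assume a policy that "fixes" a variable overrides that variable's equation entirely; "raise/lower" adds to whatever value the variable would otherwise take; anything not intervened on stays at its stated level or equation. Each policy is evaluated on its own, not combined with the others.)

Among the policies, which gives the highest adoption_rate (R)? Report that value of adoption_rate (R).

5877

Policy A (A + 42):
  A = 116 + 42 = 158
  F = 50
  C = 29
  B = 74 + 2·158 − 3·50 + 2·29 = 298
  X = 142 − 2·158 − 2·50 − 4·298 = -1466
  R = 163 − 3·50 − 4·(-1466) = 5877
Policy B (F := 22):
  A = 116
  F = 22
  C = 29
  B = 74 + 2·116 − 3·22 + 2·29 = 298
  X = 142 − 2·116 − 2·22 − 4·298 = -1326
  R = 163 − 3·22 − 4·(-1326) = 5401
Policy C (B + 23, C := 45):
  A = 116
  F = 50
  C = 45
  B = 74 + 2·116 − 3·50 + 2·45 (+23 from intervention) = 269
  X = 142 − 2·116 − 2·50 − 4·269 = -1266
  R = 163 − 3·50 − 4·(-1266) = 5077
Comparing — Policy A: R=5877, Policy B: R=5401, Policy C: R=5077. Highest is 5877 (Policy A).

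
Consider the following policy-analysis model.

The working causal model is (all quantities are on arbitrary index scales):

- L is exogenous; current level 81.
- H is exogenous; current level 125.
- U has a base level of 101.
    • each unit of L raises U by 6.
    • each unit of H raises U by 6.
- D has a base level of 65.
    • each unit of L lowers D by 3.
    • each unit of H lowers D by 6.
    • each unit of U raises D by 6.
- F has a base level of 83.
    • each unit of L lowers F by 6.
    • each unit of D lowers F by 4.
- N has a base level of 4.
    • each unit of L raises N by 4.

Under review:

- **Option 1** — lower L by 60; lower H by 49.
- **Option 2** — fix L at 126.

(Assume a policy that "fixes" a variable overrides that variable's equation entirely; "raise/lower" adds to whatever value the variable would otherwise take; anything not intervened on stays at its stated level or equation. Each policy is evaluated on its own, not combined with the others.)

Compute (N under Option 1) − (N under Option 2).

Option 1 (L − 60, H − 49):
  L = 81 − 60 = 21
  N = 4 + 4·21 = 88
Option 2 (L := 126):
  L = 126
  N = 4 + 4·126 = 508
N: 88 − 508 = -420

-420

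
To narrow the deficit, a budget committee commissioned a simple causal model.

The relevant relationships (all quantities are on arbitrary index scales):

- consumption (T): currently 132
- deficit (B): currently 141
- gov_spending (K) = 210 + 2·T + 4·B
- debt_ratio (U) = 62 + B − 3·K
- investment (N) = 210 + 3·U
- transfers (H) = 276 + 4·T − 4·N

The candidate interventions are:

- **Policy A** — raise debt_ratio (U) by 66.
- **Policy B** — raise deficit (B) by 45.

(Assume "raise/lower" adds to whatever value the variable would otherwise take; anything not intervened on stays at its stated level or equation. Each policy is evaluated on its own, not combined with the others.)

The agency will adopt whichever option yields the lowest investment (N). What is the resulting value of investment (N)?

-10008

Policy A (U + 66):
  T = 132
  B = 141
  K = 210 + 2·132 + 4·141 = 1038
  U = 62 + 141 − 3·1038 (+66 from intervention) = -2845
  N = 210 + 3·(-2845) = -8325
Policy B (B + 45):
  T = 132
  B = 141 + 45 = 186
  K = 210 + 2·132 + 4·186 = 1218
  U = 62 + 186 − 3·1218 = -3406
  N = 210 + 3·(-3406) = -10008
Comparing — Policy A: N=-8325, Policy B: N=-10008. Lowest is -10008 (Policy B).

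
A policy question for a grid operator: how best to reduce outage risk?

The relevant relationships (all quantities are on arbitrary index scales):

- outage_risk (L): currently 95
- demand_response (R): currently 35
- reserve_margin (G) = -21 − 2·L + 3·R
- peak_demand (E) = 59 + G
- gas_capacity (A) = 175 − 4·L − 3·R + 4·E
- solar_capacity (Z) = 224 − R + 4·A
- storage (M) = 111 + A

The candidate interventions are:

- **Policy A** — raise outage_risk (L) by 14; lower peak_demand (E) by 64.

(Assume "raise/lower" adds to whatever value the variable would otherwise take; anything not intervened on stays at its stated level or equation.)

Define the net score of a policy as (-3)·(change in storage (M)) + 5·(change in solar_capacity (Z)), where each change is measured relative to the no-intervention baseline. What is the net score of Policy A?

Baseline:
  L = 95
  R = 35
  G = -21 − 2·95 + 3·35 = -106
  E = 59 + (-106) = -47
  A = 175 − 4·95 − 3·35 + 4·(-47) = -498
  Z = 224 − 35 + 4·(-498) = -1803
  M = 111 + (-498) = -387
Policy A (L + 14, E − 64):
  L = 95 + 14 = 109
  R = 35
  G = -21 − 2·109 + 3·35 = -134
  E = 59 + (-134) (−64 from intervention) = -139
  A = 175 − 4·109 − 3·35 + 4·(-139) = -922
  Z = 224 − 35 + 4·(-922) = -3499
  M = 111 + (-922) = -811
ΔM = -811 − (-387) = -424; ΔZ = -3499 − (-1803) = -1696
Score = (-3)·(-424) + 5·(-1696) = -7208

-7208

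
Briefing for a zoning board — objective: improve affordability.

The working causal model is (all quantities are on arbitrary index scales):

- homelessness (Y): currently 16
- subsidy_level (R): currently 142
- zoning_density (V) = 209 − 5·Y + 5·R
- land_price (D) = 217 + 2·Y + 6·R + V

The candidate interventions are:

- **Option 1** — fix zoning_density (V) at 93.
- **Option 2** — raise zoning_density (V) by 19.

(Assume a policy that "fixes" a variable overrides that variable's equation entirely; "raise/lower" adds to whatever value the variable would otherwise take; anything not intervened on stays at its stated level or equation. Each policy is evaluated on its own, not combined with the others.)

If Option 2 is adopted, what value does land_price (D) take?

1959

Option 2 (V + 19):
  Y = 16
  R = 142
  V = 209 − 5·16 + 5·142 (+19 from intervention) = 858
  D = 217 + 2·16 + 6·142 + 858 = 1959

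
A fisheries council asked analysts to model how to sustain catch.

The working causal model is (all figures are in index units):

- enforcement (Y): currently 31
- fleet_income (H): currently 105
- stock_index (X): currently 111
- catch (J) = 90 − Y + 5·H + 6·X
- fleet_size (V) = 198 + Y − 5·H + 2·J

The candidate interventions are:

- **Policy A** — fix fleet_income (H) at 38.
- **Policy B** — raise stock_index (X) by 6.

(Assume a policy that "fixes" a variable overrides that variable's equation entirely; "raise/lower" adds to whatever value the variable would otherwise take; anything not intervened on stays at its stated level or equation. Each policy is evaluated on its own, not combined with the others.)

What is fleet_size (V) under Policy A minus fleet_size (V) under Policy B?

-407

Policy A (H := 38):
  Y = 31
  H = 38
  X = 111
  J = 90 − 31 + 5·38 + 6·111 = 915
  V = 198 + 31 − 5·38 + 2·915 = 1869
Policy B (X + 6):
  Y = 31
  H = 105
  X = 111 + 6 = 117
  J = 90 − 31 + 5·105 + 6·117 = 1286
  V = 198 + 31 − 5·105 + 2·1286 = 2276
V: 1869 − 2276 = -407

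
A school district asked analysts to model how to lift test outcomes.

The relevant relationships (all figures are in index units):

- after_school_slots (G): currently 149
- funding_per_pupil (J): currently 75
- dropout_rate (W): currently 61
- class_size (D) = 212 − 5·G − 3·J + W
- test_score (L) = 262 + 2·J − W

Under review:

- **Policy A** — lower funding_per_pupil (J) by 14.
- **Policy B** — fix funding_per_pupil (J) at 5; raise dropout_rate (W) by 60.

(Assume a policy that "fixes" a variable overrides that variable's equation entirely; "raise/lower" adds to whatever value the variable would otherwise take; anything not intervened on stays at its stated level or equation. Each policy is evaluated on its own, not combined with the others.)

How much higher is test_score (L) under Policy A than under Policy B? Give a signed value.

172

Policy A (J − 14):
  J = 75 − 14 = 61
  W = 61
  L = 262 + 2·61 − 61 = 323
Policy B (J := 5, W + 60):
  J = 5
  W = 61 + 60 = 121
  L = 262 + 2·5 − 121 = 151
L: 323 − 151 = 172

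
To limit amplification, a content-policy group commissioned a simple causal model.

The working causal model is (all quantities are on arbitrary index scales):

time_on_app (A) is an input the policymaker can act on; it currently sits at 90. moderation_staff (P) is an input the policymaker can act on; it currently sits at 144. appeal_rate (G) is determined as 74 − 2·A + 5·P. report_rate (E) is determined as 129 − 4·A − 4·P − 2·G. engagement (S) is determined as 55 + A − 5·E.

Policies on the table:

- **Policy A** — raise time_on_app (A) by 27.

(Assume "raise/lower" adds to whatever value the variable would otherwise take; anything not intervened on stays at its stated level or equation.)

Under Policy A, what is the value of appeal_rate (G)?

560

Policy A (A + 27):
  A = 90 + 27 = 117
  P = 144
  G = 74 − 2·117 + 5·144 = 560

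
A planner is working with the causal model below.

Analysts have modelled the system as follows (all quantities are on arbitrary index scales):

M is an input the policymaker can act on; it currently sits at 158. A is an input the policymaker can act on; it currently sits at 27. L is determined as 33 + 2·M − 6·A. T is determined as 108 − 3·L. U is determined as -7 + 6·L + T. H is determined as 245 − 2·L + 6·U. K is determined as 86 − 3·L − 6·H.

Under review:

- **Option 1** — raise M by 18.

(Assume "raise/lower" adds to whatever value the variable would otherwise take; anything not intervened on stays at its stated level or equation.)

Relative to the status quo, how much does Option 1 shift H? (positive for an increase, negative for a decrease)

576

Baseline:
  M = 158
  A = 27
  L = 33 + 2·158 − 6·27 = 187
  T = 108 − 3·187 = -453
  U = -7 + 6·187 + (-453) = 662
  H = 245 − 2·187 + 6·662 = 3843
Option 1 (M + 18):
  M = 158 + 18 = 176
  A = 27
  L = 33 + 2·176 − 6·27 = 223
  T = 108 − 3·223 = -561
  U = -7 + 6·223 + (-561) = 770
  H = 245 − 2·223 + 6·770 = 4419
Change in H: 4419 − 3843 = 576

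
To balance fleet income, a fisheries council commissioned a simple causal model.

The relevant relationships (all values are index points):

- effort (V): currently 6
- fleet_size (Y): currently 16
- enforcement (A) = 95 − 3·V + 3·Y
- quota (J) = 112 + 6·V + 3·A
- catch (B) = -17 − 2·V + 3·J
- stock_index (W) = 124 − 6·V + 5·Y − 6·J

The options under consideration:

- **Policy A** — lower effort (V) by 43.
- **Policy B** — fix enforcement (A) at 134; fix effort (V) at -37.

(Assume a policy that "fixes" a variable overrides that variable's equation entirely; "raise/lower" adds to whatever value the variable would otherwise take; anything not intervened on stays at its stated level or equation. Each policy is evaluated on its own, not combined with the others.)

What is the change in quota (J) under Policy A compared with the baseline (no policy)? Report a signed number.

Baseline:
  V = 6
  Y = 16
  A = 95 − 3·6 + 3·16 = 125
  J = 112 + 6·6 + 3·125 = 523
Policy A (V − 43):
  V = 6 − 43 = -37
  Y = 16
  A = 95 − 3·(-37) + 3·16 = 254
  J = 112 + 6·(-37) + 3·254 = 652
Change in J: 652 − 523 = 129

129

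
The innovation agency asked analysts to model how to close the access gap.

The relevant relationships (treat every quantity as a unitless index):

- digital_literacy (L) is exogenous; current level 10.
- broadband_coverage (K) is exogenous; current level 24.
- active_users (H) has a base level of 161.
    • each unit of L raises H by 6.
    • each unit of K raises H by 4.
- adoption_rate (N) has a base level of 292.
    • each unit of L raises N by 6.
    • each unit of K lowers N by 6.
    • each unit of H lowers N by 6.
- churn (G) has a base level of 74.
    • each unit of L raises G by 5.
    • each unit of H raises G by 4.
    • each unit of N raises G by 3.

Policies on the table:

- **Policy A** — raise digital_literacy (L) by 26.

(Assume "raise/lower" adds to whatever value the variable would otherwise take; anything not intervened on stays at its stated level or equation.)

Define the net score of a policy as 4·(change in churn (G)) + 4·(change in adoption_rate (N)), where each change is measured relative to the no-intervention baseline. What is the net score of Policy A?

-9464

Baseline:
  L = 10
  K = 24
  H = 161 + 6·10 + 4·24 = 317
  N = 292 + 6·10 − 6·24 − 6·317 = -1694
  G = 74 + 5·10 + 4·317 + 3·(-1694) = -3690
Policy A (L + 26):
  L = 10 + 26 = 36
  K = 24
  H = 161 + 6·36 + 4·24 = 473
  N = 292 + 6·36 − 6·24 − 6·473 = -2474
  G = 74 + 5·36 + 4·473 + 3·(-2474) = -5276
ΔG = -5276 − (-3690) = -1586; ΔN = -2474 − (-1694) = -780
Score = 4·(-1586) + 4·(-780) = -9464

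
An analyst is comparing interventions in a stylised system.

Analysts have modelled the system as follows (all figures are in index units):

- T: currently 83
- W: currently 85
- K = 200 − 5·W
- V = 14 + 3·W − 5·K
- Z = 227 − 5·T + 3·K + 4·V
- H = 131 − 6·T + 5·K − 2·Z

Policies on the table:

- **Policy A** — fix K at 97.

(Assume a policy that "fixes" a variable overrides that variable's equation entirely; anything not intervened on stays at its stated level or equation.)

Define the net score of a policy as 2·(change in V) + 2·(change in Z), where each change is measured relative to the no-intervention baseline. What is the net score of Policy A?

-14168

Baseline:
  T = 83
  W = 85
  K = 200 − 5·85 = -225
  V = 14 + 3·85 − 5·(-225) = 1394
  Z = 227 − 5·83 + 3·(-225) + 4·1394 = 4713
Policy A (K := 97):
  T = 83
  W = 85
  K = 97
  V = 14 + 3·85 − 5·97 = -216
  Z = 227 − 5·83 + 3·97 + 4·(-216) = -761
ΔV = -216 − 1394 = -1610; ΔZ = -761 − 4713 = -5474
Score = 2·(-1610) + 2·(-5474) = -14168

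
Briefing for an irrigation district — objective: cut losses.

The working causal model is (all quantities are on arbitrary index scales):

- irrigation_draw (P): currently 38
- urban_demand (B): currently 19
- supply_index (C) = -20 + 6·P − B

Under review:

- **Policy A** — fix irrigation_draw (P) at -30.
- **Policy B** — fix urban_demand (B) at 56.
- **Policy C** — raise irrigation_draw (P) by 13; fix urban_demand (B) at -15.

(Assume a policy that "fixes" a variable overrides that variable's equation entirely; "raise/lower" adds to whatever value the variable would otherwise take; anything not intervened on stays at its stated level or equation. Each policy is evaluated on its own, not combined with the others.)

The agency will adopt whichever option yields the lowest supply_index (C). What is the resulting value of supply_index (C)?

Policy A (P := -30):
  P = -30
  B = 19
  C = -20 + 6·(-30) − 19 = -219
Policy B (B := 56):
  P = 38
  B = 56
  C = -20 + 6·38 − 56 = 152
Policy C (P + 13, B := -15):
  P = 38 + 13 = 51
  B = -15
  C = -20 + 6·51 − (-15) = 301
Comparing — Policy A: C=-219, Policy B: C=152, Policy C: C=301. Lowest is -219 (Policy A).

-219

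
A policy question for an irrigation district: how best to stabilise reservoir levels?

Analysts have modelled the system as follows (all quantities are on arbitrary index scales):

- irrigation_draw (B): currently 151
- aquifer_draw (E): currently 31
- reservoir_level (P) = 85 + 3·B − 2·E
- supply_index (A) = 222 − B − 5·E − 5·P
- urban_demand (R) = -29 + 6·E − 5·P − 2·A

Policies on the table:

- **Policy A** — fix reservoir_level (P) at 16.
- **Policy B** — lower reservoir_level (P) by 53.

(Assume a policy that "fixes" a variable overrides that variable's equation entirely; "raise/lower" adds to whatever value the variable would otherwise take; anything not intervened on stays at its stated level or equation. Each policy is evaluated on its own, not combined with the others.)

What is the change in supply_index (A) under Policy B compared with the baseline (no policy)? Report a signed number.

Baseline:
  B = 151
  E = 31
  P = 85 + 3·151 − 2·31 = 476
  A = 222 − 151 − 5·31 − 5·476 = -2464
Policy B (P − 53):
  B = 151
  E = 31
  P = 85 + 3·151 − 2·31 (−53 from intervention) = 423
  A = 222 − 151 − 5·31 − 5·423 = -2199
Change in A: -2199 − (-2464) = 265

265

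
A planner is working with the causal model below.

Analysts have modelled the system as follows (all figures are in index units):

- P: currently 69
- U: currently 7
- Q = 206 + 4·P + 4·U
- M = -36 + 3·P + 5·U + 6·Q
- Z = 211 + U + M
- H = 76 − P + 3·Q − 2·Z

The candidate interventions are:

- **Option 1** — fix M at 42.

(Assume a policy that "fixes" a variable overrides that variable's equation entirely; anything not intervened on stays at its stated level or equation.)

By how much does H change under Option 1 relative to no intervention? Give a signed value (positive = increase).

6448

Baseline:
  P = 69
  U = 7
  Q = 206 + 4·69 + 4·7 = 510
  M = -36 + 3·69 + 5·7 + 6·510 = 3266
  Z = 211 + 7 + 3266 = 3484
  H = 76 − 69 + 3·510 − 2·3484 = -5431
Option 1 (M := 42):
  P = 69
  U = 7
  Q = 206 + 4·69 + 4·7 = 510
  M = 42
  Z = 211 + 7 + 42 = 260
  H = 76 − 69 + 3·510 − 2·260 = 1017
Change in H: 1017 − (-5431) = 6448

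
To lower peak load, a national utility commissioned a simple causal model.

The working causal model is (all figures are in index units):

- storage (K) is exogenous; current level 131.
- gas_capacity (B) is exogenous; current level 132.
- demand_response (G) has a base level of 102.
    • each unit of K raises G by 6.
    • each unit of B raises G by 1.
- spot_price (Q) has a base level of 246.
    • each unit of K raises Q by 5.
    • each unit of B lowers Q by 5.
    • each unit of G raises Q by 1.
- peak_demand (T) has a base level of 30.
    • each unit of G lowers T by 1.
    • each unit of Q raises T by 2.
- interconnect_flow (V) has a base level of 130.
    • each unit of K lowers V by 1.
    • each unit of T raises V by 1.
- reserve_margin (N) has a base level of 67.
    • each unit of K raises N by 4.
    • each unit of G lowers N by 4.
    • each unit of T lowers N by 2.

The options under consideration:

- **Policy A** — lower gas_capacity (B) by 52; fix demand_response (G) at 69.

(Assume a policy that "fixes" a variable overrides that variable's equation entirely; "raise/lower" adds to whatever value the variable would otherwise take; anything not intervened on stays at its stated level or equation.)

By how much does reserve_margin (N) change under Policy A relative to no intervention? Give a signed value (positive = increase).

Baseline:
  K = 131
  B = 132
  G = 102 + 6·131 + 132 = 1020
  Q = 246 + 5·131 − 5·132 + 1020 = 1261
  T = 30 − 1020 + 2·1261 = 1532
  N = 67 + 4·131 − 4·1020 − 2·1532 = -6553
Policy A (B − 52, G := 69):
  K = 131
  B = 132 − 52 = 80
  G = 69
  Q = 246 + 5·131 − 5·80 + 69 = 570
  T = 30 − 69 + 2·570 = 1101
  N = 67 + 4·131 − 4·69 − 2·1101 = -1887
Change in N: -1887 − (-6553) = 4666

4666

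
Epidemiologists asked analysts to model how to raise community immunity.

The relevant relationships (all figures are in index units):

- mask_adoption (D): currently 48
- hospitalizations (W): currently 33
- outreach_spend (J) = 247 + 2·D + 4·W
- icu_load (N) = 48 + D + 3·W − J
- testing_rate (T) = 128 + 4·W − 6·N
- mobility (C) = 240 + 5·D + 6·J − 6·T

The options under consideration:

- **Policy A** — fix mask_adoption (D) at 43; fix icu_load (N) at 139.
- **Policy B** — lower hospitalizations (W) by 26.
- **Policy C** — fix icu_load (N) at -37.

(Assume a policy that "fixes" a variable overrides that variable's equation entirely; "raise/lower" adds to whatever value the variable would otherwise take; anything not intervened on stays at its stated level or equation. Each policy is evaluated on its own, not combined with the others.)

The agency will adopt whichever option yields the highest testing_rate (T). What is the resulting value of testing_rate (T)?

Policy A (D := 43, N := 139):
  D = 43
  W = 33
  J = 247 + 2·43 + 4·33 = 465
  N = 139
  T = 128 + 4·33 − 6·139 = -574
Policy B (W − 26):
  D = 48
  W = 33 − 26 = 7
  J = 247 + 2·48 + 4·7 = 371
  N = 48 + 48 + 3·7 − 371 = -254
  T = 128 + 4·7 − 6·(-254) = 1680
Policy C (N := -37):
  D = 48
  W = 33
  J = 247 + 2·48 + 4·33 = 475
  N = -37
  T = 128 + 4·33 − 6·(-37) = 482
Comparing — Policy A: T=-574, Policy B: T=1680, Policy C: T=482. Highest is 1680 (Policy B).

1680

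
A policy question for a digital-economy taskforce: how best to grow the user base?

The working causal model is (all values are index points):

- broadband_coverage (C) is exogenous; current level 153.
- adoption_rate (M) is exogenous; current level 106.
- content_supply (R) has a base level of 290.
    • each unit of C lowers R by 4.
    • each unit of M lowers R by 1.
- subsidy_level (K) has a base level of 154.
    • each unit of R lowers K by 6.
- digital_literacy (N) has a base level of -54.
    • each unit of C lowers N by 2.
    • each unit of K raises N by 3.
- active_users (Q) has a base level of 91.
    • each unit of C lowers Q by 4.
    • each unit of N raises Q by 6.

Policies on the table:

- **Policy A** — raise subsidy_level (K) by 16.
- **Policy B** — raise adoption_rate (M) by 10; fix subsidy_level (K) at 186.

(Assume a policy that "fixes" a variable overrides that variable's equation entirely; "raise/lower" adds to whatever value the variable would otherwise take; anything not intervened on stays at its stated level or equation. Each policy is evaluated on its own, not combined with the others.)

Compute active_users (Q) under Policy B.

Policy B (M + 10, K := 186):
  C = 153
  M = 106 + 10 = 116
  R = 290 − 4·153 − 116 = -438
  K = 186
  N = -54 − 2·153 + 3·186 = 198
  Q = 91 − 4·153 + 6·198 = 667

667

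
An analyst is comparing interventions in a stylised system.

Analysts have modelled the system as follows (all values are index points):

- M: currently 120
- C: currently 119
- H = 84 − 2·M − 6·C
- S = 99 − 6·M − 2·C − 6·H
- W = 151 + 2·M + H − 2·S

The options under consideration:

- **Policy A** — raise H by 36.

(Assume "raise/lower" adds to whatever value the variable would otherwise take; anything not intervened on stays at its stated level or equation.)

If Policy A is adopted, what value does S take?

Policy A (H + 36):
  M = 120
  C = 119
  H = 84 − 2·120 − 6·119 (+36 from intervention) = -834
  S = 99 − 6·120 − 2·119 − 6·(-834) = 4145

4145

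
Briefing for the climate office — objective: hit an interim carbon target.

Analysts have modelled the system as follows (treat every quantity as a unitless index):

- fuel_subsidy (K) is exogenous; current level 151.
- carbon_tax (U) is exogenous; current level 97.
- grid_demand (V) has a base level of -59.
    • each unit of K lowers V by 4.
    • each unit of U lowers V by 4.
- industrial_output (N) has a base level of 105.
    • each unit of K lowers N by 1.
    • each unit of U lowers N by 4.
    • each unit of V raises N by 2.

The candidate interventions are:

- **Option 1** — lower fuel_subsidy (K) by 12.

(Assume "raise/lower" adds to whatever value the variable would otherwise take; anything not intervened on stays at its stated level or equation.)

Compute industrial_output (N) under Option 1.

Option 1 (K − 12):
  K = 151 − 12 = 139
  U = 97
  V = -59 − 4·139 − 4·97 = -1003
  N = 105 − 139 − 4·97 + 2·(-1003) = -2428

-2428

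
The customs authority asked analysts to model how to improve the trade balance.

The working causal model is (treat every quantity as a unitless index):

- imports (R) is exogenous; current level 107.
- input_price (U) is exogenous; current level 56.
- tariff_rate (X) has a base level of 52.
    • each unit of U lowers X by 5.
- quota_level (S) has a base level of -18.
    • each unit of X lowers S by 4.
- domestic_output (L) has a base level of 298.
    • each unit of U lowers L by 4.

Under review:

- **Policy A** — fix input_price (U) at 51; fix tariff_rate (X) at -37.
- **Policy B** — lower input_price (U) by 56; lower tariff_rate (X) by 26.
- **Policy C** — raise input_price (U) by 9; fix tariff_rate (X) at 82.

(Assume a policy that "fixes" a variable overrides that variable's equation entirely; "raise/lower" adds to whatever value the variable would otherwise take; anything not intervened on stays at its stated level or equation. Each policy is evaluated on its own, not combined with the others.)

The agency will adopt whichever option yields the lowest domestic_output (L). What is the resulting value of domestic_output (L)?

Policy A (U := 51, X := -37):
  U = 51
  L = 298 − 4·51 = 94
Policy B (U − 56, X − 26):
  U = 56 − 56 = 0
  L = 298 − 4·0 = 298
Policy C (U + 9, X := 82):
  U = 56 + 9 = 65
  L = 298 − 4·65 = 38
Comparing — Policy A: L=94, Policy B: L=298, Policy C: L=38. Lowest is 38 (Policy C).

38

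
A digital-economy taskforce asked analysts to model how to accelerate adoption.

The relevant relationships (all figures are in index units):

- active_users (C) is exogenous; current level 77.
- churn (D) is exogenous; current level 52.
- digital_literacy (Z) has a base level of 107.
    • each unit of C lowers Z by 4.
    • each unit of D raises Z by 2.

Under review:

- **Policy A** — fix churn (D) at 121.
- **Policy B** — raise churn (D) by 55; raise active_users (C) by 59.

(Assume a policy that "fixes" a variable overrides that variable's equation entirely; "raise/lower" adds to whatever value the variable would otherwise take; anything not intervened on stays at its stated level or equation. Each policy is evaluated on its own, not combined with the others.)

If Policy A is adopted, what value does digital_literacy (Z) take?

41

Policy A (D := 121):
  C = 77
  D = 121
  Z = 107 − 4·77 + 2·121 = 41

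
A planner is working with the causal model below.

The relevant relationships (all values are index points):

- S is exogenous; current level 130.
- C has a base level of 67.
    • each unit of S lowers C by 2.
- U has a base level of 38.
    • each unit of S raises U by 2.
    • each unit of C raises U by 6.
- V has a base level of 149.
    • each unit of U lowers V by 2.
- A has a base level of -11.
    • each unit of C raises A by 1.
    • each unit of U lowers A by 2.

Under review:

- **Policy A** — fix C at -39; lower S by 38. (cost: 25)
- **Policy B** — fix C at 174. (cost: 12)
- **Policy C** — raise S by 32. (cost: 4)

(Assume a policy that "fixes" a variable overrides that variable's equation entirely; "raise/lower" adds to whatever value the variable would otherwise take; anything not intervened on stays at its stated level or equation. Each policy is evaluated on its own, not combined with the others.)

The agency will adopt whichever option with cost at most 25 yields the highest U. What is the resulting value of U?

1342

Policy A (C := -39, S − 38):
  S = 130 − 38 = 92
  C = -39
  U = 38 + 2·92 + 6·(-39) = -12
Policy B (C := 174):
  S = 130
  C = 174
  U = 38 + 2·130 + 6·174 = 1342
Policy C (S + 32):
  S = 130 + 32 = 162
  C = 67 − 2·162 = -257
  U = 38 + 2·162 + 6·(-257) = -1180
Comparing — Policy A: U=-12, Policy B: U=1342, Policy C: U=-1180. Highest is 1342 (Policy B).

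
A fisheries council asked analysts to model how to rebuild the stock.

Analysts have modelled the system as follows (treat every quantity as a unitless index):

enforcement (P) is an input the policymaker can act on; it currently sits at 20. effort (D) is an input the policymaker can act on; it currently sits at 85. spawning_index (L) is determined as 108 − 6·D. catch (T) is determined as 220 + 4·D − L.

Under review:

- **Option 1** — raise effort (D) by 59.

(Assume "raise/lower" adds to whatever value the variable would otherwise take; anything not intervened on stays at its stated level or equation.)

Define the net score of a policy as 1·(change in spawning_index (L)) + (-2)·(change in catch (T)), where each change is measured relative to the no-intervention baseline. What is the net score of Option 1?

-1534

Baseline:
  D = 85
  L = 108 − 6·85 = -402
  T = 220 + 4·85 − (-402) = 962
Option 1 (D + 59):
  D = 85 + 59 = 144
  L = 108 − 6·144 = -756
  T = 220 + 4·144 − (-756) = 1552
ΔL = -756 − (-402) = -354; ΔT = 1552 − 962 = 590
Score = 1·(-354) + (-2)·590 = -1534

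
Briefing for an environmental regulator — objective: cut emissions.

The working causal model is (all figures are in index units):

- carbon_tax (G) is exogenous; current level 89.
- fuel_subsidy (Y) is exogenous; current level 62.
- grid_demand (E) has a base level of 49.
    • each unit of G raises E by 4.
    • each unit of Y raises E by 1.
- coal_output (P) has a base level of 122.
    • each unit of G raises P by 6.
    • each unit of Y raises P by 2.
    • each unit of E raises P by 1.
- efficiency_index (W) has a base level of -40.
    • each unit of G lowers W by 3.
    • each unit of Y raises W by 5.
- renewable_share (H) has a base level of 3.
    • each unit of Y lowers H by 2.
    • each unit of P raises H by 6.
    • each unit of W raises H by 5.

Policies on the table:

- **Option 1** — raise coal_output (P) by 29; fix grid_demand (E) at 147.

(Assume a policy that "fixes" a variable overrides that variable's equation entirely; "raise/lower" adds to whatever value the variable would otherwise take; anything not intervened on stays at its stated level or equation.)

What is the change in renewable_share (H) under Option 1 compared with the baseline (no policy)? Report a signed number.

Baseline:
  G = 89
  Y = 62
  E = 49 + 4·89 + 62 = 467
  P = 122 + 6·89 + 2·62 + 467 = 1247
  W = -40 − 3·89 + 5·62 = 3
  H = 3 − 2·62 + 6·1247 + 5·3 = 7376
Option 1 (P + 29, E := 147):
  G = 89
  Y = 62
  E = 147
  P = 122 + 6·89 + 2·62 + 147 (+29 from intervention) = 956
  W = -40 − 3·89 + 5·62 = 3
  H = 3 − 2·62 + 6·956 + 5·3 = 5630
Change in H: 5630 − 7376 = -1746

-1746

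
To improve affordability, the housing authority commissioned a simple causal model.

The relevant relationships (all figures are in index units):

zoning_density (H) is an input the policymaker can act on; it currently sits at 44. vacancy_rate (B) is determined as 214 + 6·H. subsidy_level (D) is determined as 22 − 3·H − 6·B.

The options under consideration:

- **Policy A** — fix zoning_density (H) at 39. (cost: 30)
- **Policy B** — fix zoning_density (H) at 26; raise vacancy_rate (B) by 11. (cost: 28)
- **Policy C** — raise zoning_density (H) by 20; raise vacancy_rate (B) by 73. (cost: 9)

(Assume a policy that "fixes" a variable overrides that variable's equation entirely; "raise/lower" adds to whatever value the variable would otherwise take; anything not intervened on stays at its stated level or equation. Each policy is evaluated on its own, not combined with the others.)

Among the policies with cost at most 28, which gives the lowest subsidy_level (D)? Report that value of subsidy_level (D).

-4196

Policy B (H := 26, B + 11):
  H = 26
  B = 214 + 6·26 (+11 from intervention) = 381
  D = 22 − 3·26 − 6·381 = -2342
Policy C (H + 20, B + 73):
  H = 44 + 20 = 64
  B = 214 + 6·64 (+73 from intervention) = 671
  D = 22 − 3·64 − 6·671 = -4196
Comparing — Policy B: D=-2342, Policy C: D=-4196. Lowest is -4196 (Policy C).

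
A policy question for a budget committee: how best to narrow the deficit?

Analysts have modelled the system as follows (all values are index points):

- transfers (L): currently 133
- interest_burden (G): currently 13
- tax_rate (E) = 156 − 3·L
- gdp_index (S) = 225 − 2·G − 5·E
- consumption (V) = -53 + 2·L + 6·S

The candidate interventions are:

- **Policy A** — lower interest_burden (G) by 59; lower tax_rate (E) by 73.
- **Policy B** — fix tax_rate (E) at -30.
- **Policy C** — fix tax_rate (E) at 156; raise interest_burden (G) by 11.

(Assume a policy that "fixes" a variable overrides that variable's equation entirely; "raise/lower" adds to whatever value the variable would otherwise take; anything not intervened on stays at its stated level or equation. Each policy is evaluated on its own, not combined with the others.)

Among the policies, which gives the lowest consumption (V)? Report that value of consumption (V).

-3405

Policy A (G − 59, E − 73):
  L = 133
  G = 13 − 59 = -46
  E = 156 − 3·133 (−73 from intervention) = -316
  S = 225 − 2·(-46) − 5·(-316) = 1897
  V = -53 + 2·133 + 6·1897 = 11595
Policy B (E := -30):
  L = 133
  G = 13
  E = -30
  S = 225 − 2·13 − 5·(-30) = 349
  V = -53 + 2·133 + 6·349 = 2307
Policy C (E := 156, G + 11):
  L = 133
  G = 13 + 11 = 24
  E = 156
  S = 225 − 2·24 − 5·156 = -603
  V = -53 + 2·133 + 6·(-603) = -3405
Comparing — Policy A: V=11595, Policy B: V=2307, Policy C: V=-3405. Lowest is -3405 (Policy C).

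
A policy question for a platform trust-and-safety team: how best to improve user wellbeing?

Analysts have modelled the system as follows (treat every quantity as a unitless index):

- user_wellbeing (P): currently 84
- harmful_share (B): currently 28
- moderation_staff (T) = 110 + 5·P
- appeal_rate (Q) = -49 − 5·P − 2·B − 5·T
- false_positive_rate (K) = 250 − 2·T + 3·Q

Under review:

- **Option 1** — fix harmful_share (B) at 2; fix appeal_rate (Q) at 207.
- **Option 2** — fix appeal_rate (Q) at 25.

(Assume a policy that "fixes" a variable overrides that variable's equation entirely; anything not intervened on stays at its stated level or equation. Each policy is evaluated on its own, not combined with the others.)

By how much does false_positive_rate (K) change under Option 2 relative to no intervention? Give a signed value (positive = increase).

Baseline:
  P = 84
  B = 28
  T = 110 + 5·84 = 530
  Q = -49 − 5·84 − 2·28 − 5·530 = -3175
  K = 250 − 2·530 + 3·(-3175) = -10335
Option 2 (Q := 25):
  P = 84
  B = 28
  T = 110 + 5·84 = 530
  Q = 25
  K = 250 − 2·530 + 3·25 = -735
Change in K: -735 − (-10335) = 9600

9600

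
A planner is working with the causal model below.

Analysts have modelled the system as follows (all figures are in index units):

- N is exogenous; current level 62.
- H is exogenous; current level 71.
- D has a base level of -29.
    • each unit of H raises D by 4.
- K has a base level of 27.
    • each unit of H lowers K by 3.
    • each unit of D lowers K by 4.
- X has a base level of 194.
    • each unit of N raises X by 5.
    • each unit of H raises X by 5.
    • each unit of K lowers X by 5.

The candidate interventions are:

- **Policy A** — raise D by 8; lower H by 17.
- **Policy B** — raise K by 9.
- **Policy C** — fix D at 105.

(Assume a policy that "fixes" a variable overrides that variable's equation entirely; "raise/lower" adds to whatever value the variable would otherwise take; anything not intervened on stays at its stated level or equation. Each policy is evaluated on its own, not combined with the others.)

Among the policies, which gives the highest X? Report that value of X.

Policy A (D + 8, H − 17):
  N = 62
  H = 71 − 17 = 54
  D = -29 + 4·54 (+8 from intervention) = 195
  K = 27 − 3·54 − 4·195 = -915
  X = 194 + 5·62 + 5·54 − 5·(-915) = 5349
Policy B (K + 9):
  N = 62
  H = 71
  D = -29 + 4·71 = 255
  K = 27 − 3·71 − 4·255 (+9 from intervention) = -1197
  X = 194 + 5·62 + 5·71 − 5·(-1197) = 6844
Policy C (D := 105):
  N = 62
  H = 71
  D = 105
  K = 27 − 3·71 − 4·105 = -606
  X = 194 + 5·62 + 5·71 − 5·(-606) = 3889
Comparing — Policy A: X=5349, Policy B: X=6844, Policy C: X=3889. Highest is 6844 (Policy B).

6844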